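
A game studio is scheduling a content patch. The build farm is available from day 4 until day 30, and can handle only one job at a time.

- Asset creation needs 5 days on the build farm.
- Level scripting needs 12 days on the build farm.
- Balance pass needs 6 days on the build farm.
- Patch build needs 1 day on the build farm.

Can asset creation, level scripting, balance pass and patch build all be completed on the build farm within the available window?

The build farm window is 30 − 4 = 26 days.
Running back to back, the jobs need 5 + 12 + 6 + 1 = 24 days on the build farm.
Since 24 ≤ 26, they fit within the window.

Yes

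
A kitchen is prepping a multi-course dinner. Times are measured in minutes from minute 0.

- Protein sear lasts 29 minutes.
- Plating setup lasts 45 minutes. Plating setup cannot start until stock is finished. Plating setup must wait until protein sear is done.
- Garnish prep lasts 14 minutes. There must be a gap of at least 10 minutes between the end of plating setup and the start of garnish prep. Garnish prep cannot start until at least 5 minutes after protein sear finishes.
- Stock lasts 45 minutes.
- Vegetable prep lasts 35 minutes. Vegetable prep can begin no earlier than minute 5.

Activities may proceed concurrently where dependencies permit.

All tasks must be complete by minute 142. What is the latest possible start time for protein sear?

To finish by minute 142, garnish prep (duration 14) must start no later than minute 128.
Plating setup feeds into garnish prep (must start by minute 128, minus 10-minute gap → minute 118); so plating setup must finish by minute 118 and therefore start by minute 73.
Protein sear feeds plating setup (must start by minute 73); garnish prep (must start by minute 128, minus 5-minute gap → minute 123). Taking the minimum, protein sear must finish by minute 73 and start by 73 − 29 = minute 44.

44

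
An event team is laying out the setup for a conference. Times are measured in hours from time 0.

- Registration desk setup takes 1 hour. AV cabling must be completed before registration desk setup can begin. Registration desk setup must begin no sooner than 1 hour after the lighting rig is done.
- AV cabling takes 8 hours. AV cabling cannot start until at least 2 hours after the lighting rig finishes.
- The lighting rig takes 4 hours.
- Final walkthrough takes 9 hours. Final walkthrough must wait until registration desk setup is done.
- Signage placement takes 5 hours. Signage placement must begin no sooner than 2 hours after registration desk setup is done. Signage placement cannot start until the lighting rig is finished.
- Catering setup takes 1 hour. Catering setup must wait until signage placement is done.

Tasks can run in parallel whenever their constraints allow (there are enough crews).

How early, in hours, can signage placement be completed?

The lighting rig can start immediately at hour 0; it finishes at hour 4.
After the lighting rig (finishes hour 4, plus 2-hour gap → hour 6), AV cabling can start at hour 6 and finishes at hour 14.
Registration desk setup cannot start until AV cabling (finishes hour 14); the lighting rig (finishes hour 4, plus 1-hour gap → hour 5). The controlling bound is hour 14, so registration desk setup finishes at 14 + 1 = hour 15.
Signage placement needs all of registration desk setup (finishes hour 15, plus 2-hour gap → hour 17); the lighting rig (finishes hour 4). That puts its earliest start at hour 17; it finishes at 17 + 5 = hour 22.

22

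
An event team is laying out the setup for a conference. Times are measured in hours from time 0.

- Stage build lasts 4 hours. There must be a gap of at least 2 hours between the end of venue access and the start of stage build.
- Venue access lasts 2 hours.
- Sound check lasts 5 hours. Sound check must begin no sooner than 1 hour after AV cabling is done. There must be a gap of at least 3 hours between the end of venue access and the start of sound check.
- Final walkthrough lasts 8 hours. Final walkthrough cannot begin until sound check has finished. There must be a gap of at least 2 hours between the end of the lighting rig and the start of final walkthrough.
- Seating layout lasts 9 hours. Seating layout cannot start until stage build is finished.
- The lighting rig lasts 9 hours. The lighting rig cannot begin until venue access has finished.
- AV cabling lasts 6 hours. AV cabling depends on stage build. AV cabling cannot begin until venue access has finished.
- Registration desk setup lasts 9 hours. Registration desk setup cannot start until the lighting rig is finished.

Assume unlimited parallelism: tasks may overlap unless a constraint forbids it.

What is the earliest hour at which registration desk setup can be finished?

Nothing blocks venue access, so it runs from hour 0 to hour 2.
The lighting rig cannot begin until venue access (finishes hour 2). It runs from hour 2 to 2 + 9 = hour 11.
After the lighting rig (finishes hour 11), registration desk setup can start at hour 11 and finishes at hour 20.

20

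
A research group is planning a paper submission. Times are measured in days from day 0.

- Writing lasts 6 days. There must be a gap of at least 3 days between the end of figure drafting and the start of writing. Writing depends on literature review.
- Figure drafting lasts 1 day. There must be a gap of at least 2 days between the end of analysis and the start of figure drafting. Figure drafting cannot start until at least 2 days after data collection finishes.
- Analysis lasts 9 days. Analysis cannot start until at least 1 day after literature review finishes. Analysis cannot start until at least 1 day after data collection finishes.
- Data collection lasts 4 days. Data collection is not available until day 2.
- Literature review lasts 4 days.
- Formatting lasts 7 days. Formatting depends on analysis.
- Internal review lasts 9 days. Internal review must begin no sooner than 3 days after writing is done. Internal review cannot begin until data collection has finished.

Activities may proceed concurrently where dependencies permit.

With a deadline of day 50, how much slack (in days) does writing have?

Data collection cannot begin until its own release at day 2. It runs from day 2 to 2 + 4 = day 6.
Literature review has no prerequisites, so it starts at day 0 and finishes at day 4.
For analysis: literature review (finishes day 4, plus 1-day gap → day 5); data collection (finishes day 6, plus 1-day gap → day 7). Taking the maximum gives a start of day 7, and it finishes at 7 + 9 = day 16.
Figure drafting cannot start until analysis (finishes day 16, plus 2-day gap → day 18); data collection (finishes day 6, plus 2-day gap → day 8). The controlling bound is day 18, so figure drafting finishes at 18 + 1 = day 19.
Writing cannot start until figure drafting (finishes day 19, plus 3-day gap → day 22); literature review (finishes day 4). The controlling bound is day 22, so writing finishes at 22 + 6 = day 28.

Working backward from the deadline:
Nothing follows internal review; the deadline of day 50 is its only limit. It must start by 50 − 9 = day 41.
Since internal review (must start by day 41, minus 3-day gap → day 38) depends on it, writing must finish by day 38. Backing off its 6-day duration gives a latest start of day 32.
So writing can start as early as day 22 and as late as day 32, giving 32 − 22 = 10 days of slack.

10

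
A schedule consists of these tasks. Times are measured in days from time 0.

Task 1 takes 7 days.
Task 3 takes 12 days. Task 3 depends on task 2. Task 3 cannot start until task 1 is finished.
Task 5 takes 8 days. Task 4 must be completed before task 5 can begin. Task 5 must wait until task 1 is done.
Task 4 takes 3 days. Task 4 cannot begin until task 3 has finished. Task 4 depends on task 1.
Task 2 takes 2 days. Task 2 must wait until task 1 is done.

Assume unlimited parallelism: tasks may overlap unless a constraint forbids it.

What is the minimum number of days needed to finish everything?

Nothing blocks task 1, so it runs from day 0 to day 7.
After task 1 (finishes day 7), task 2 can start at day 7 and finishes at day 9.
For task 3: task 2 (finishes day 9); task 1 (finishes day 7). Taking the maximum gives a start of day 9, and it finishes at 9 + 12 = day 21.
Task 4 needs all of task 3 (finishes day 21); task 1 (finishes day 7). That puts its earliest start at day 21; it finishes at 21 + 3 = day 24.
For task 5: task 4 (finishes day 24); task 1 (finishes day 7). Taking the maximum gives a start of day 24, and it finishes at 24 + 8 = day 32.
All tasks are finished once the last one completes. Finish times: Task 1 at 7, Task 2 at 9, Task 3 at 21, Task 4 at 24, Task 5 at 32. The latest is day 32.

32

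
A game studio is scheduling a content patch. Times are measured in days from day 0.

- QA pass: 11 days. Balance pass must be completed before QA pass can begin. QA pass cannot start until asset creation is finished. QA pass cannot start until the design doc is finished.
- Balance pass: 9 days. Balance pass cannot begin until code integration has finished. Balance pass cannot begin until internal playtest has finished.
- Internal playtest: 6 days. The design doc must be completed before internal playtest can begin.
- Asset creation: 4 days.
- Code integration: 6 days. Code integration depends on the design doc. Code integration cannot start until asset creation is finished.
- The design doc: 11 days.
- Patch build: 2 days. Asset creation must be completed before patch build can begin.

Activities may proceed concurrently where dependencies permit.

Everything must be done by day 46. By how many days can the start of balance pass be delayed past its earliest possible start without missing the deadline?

9

Asset creation can start immediately at day 0; it finishes at day 4.
The design doc has no prerequisites, so it starts at day 0 and finishes at day 11.
After the design doc (finishes day 11), internal playtest can start at day 11 and finishes at day 17.
Code integration needs all of the design doc (finishes day 11); asset creation (finishes day 4). That puts its earliest start at day 11; it finishes at 11 + 6 = day 17.
Balance pass cannot start until code integration (finishes day 17); internal playtest (finishes day 17). The controlling bound is day 17, so balance pass finishes at 17 + 9 = day 26.

Working backward from the deadline:
QA pass has no dependents, so it just needs to finish by day 46. Starting by 46 − 11 = day 35 achieves that.
Balance pass has to be done before QA pass (must start by day 35). That means finishing by day 35, i.e. starting by 35 − 9 = day 26.
So balance pass can start as early as day 17 and as late as day 26, giving 26 − 17 = 9 days of slack.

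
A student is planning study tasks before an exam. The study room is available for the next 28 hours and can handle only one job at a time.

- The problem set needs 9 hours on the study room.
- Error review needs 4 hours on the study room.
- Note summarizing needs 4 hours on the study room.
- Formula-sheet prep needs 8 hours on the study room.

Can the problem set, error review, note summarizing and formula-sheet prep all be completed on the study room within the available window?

Yes

Running back to back, the jobs need 9 + 4 + 4 + 8 = 25 hours on the study room.
Since 25 ≤ 28, they fit within the window.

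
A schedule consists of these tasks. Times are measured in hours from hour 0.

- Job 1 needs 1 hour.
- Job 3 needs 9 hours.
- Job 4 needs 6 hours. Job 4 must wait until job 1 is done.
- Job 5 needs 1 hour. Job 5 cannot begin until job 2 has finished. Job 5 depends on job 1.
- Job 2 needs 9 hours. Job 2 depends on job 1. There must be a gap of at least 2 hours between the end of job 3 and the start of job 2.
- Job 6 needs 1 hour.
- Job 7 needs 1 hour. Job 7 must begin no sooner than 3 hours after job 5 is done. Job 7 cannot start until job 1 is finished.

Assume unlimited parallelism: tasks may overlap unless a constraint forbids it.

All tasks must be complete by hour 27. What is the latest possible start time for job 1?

12

To finish by hour 27, job 7 (duration 1) must start no later than hour 26.
Job 5 must finish before job 7 (must start by hour 26, minus 3-hour gap → hour 23). With a 1-hour duration, job 5 must start by 23 − 1 = hour 22.
Job 2 has to be done before job 5 (must start by hour 22). That means finishing by hour 22, i.e. starting by 22 − 9 = hour 13.
To finish by hour 27, job 4 (duration 6) must start no later than hour 21.
Job 1 must finish in time for job 2 (must start by hour 13); job 4 (must start by hour 21); job 5 (must start by hour 22); job 7 (must start by hour 26). The tightest is hour 13, so job 1 must start by 13 − 1 = hour 12.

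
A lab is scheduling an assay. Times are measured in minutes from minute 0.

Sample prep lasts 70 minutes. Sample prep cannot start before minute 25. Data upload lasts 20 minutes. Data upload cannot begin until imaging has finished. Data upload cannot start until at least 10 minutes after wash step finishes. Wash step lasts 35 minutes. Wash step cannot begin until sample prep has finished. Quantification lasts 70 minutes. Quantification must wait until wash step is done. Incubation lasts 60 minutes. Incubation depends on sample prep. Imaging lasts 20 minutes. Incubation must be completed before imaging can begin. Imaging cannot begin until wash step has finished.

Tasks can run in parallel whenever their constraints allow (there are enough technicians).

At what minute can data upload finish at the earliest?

Sample prep cannot begin until its own release at minute 25. It runs from minute 25 to 25 + 70 = minute 95.
Wash step waits on sample prep (finishes minute 95), so it starts at minute 95 and finishes at 95 + 35 = minute 130.
Incubation waits on sample prep (finishes minute 95), so it starts at minute 95 and finishes at 95 + 60 = minute 155.
Imaging needs all of incubation (finishes minute 155); wash step (finishes minute 130). That puts its earliest start at minute 155; it finishes at 155 + 20 = minute 175.
Data upload has to wait for imaging (finishes minute 175); wash step (finishes minute 130, plus 10-minute gap → minute 140). The latest of these is minute 175, so data upload runs minute 175 to 175 + 20 = minute 195.

195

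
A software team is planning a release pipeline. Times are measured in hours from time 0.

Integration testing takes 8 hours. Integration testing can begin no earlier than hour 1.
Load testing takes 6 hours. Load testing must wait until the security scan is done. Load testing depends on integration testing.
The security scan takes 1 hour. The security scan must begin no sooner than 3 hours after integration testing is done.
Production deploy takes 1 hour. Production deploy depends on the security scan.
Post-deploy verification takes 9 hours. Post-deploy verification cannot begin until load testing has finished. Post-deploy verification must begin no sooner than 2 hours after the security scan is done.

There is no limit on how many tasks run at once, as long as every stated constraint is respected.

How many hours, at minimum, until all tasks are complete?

28

After its own release at hour 1, integration testing can start at hour 1 and finishes at hour 9.
After integration testing (finishes hour 9, plus 3-hour gap → hour 12), the security scan can start at hour 12 and finishes at hour 13.
After the security scan (finishes hour 13), production deploy can start at hour 13 and finishes at hour 14.
Load testing has to wait for the security scan (finishes hour 13); integration testing (finishes hour 9). The latest of these is hour 13, so load testing runs hour 13 to 13 + 6 = hour 19.
For post-deploy verification: load testing (finishes hour 19); the security scan (finishes hour 13, plus 2-hour gap → hour 15). Taking the maximum gives a start of hour 19, and it finishes at 19 + 9 = hour 28.
All tasks are finished once the last one completes. Finish times: Integration testing at 9, The security scan at 13, Load testing at 19, Production deploy at 14, Post-deploy verification at 28. The latest is hour 28.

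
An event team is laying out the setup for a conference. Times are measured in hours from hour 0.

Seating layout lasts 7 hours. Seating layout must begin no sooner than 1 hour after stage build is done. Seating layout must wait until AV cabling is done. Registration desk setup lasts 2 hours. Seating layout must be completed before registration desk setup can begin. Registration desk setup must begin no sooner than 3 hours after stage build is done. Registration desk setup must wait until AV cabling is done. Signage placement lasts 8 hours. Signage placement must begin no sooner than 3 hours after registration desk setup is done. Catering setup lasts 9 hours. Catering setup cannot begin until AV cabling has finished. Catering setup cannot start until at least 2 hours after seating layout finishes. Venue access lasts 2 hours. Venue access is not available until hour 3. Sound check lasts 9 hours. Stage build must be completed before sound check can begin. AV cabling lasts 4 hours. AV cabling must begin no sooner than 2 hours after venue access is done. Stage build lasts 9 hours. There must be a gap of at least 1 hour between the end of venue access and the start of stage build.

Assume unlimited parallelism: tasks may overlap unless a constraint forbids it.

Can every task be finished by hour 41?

Venue access waits on its own release at hour 3, so it starts at hour 3 and finishes at 3 + 2 = hour 5.
After venue access (finishes hour 5, plus 2-hour gap → hour 7), AV cabling can start at hour 7 and finishes at hour 11.
Stage build waits on venue access (finishes hour 5, plus 1-hour gap → hour 6), so it starts at hour 6 and finishes at 6 + 9 = hour 15.
Sound check waits on stage build (finishes hour 15), so it starts at hour 15 and finishes at 15 + 9 = hour 24.
For seating layout: stage build (finishes hour 15, plus 1-hour gap → hour 16); AV cabling (finishes hour 11). Taking the maximum gives a start of hour 16, and it finishes at 16 + 7 = hour 23.
For catering setup: AV cabling (finishes hour 11); seating layout (finishes hour 23, plus 2-hour gap → hour 25). Taking the maximum gives a start of hour 25, and it finishes at 25 + 9 = hour 34.
For registration desk setup: seating layout (finishes hour 23); stage build (finishes hour 15, plus 3-hour gap → hour 18); AV cabling (finishes hour 11). Taking the maximum gives a start of hour 23, and it finishes at 23 + 2 = hour 25.
After registration desk setup (finishes hour 25, plus 3-hour gap → hour 28), signage placement can start at hour 28 and finishes at hour 36.
Every task is finished by hour 36, which is no later than the deadline of 41, so the schedule is feasible.

Yes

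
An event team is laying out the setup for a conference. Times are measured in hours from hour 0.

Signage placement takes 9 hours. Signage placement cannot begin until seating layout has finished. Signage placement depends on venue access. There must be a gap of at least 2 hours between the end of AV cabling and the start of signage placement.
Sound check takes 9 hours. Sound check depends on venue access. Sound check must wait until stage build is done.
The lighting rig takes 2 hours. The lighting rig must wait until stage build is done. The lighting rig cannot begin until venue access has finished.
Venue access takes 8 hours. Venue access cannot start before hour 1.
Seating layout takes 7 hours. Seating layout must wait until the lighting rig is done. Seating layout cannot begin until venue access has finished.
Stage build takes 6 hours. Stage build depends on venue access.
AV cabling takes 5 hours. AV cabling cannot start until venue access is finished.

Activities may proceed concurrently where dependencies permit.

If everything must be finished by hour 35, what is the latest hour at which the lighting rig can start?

Signage placement must finish by hour 35; it takes 9 hours, so it must start by 35 − 9 = hour 26.
Since signage placement (must start by hour 26) depends on it, seating layout must finish by hour 26. Backing off its 7-hour duration gives a latest start of hour 19.
The lighting rig feeds into seating layout (must start by hour 19); so the lighting rig must finish by hour 19 and therefore start by hour 17.

17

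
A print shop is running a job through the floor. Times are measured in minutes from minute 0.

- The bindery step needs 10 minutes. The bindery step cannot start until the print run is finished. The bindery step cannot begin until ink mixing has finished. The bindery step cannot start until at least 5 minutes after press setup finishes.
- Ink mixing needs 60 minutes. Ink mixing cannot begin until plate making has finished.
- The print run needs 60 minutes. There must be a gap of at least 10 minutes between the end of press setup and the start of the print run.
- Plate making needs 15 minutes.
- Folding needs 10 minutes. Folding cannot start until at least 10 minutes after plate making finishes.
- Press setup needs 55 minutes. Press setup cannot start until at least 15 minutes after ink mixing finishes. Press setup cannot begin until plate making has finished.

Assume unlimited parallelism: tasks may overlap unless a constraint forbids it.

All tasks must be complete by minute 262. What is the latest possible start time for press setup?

The bindery step has no dependents, so it just needs to finish by minute 262. Starting by 262 − 10 = minute 252 achieves that.
Since the bindery step (must start by minute 252) depends on it, the print run must finish by minute 252. Backing off its 60-minute duration gives a latest start of minute 192.
For press setup: the print run (must start by minute 192, minus 10-minute gap → minute 182); the bindery step (must start by minute 252, minus 5-minute gap → minute 247). The most restrictive is minute 182; with a 55-minute duration, press setup must start by minute 127.

127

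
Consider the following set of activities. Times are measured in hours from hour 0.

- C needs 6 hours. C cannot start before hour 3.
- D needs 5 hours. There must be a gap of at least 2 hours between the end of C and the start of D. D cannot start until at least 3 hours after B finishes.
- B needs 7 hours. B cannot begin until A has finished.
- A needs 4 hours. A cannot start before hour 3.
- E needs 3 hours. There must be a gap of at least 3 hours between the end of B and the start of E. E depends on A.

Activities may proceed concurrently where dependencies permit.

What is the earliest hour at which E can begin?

17

After its own release at hour 3, A can start at hour 3 and finishes at hour 7.
After A (finishes hour 7), B can start at hour 7 and finishes at hour 14.
E waits on B (finishes hour 14, plus 3-hour gap → hour 17); A (finishes hour 7). The latest of these is hour 17, which is the earliest E can start.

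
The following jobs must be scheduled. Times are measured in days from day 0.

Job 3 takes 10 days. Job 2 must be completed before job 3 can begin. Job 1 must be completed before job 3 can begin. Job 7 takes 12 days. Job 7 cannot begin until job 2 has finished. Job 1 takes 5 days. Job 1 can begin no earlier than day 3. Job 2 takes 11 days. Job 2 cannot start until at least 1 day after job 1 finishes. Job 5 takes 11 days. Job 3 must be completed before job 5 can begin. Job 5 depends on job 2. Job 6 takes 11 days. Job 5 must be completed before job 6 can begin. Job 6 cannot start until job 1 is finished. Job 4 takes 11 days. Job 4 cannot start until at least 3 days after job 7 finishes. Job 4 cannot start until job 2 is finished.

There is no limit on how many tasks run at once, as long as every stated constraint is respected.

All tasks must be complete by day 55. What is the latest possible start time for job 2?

12

Job 6 has no dependents, so it just needs to finish by day 55. Starting by 55 − 11 = day 44 achieves that.
Job 5 has to be done before job 6 (must start by day 44). That means finishing by day 44, i.e. starting by 44 − 11 = day 33.
Since job 5 (must start by day 33) depends on it, job 3 must finish by day 33. Backing off its 10-day duration gives a latest start of day 23.
Job 4 must finish by day 55; it takes 11 days, so it must start by 55 − 11 = day 44.
Job 7 feeds into job 4 (must start by day 44, minus 3-day gap → day 41); so job 7 must finish by day 41 and therefore start by day 29.
For job 2: job 3 (must start by day 23); job 4 (must start by day 44); job 5 (must start by day 33); job 7 (must start by day 29). The most restrictive is day 23; with an 11-day duration, job 2 must start by day 12.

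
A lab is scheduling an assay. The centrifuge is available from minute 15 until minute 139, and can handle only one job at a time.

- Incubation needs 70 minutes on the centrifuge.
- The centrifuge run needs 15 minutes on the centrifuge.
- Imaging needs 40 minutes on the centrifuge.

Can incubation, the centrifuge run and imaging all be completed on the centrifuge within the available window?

No

The centrifuge window is 139 − 15 = 124 minutes.
Running back to back, the jobs need 70 + 15 + 40 = 125 minutes on the centrifuge.
Since 125 > 124, they cannot all fit.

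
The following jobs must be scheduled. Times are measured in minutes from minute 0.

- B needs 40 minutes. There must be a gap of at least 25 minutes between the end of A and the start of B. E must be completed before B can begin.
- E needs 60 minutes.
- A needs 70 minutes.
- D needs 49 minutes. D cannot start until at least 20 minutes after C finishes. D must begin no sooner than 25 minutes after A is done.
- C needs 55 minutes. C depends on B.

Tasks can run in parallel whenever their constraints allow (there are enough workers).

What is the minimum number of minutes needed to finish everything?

259

Nothing blocks E, so it runs from minute 0 to minute 60.
Nothing blocks A, so it runs from minute 0 to minute 70.
B cannot start until A (finishes minute 70, plus 25-minute gap → minute 95); E (finishes minute 60). The controlling bound is minute 95, so B finishes at 95 + 40 = minute 135.
After B (finishes minute 135), C can start at minute 135 and finishes at minute 190.
D has to wait for C (finishes minute 190, plus 20-minute gap → minute 210); A (finishes minute 70, plus 25-minute gap → minute 95). The latest of these is minute 210, so D runs minute 210 to 210 + 49 = minute 259.
All tasks are finished once the last one completes. Finish times: A at 70, B at 135, C at 190, D at 259, E at 60. The latest is minute 259.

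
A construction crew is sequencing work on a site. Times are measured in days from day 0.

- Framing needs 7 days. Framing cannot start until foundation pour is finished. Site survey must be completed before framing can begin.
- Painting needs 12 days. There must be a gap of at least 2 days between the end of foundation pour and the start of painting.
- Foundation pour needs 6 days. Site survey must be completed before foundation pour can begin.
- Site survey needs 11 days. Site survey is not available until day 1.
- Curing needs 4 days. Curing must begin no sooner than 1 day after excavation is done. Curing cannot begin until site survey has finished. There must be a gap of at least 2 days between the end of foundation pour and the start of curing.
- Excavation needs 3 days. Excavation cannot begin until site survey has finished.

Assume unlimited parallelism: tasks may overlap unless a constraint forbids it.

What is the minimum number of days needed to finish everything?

32

Site survey waits on its own release at day 1, so it starts at day 1 and finishes at 1 + 11 = day 12.
Foundation pour waits on site survey (finishes day 12), so it starts at day 12 and finishes at 12 + 6 = day 18.
Painting cannot begin until foundation pour (finishes day 18, plus 2-day gap → day 20). It runs from day 20 to 20 + 12 = day 32.
Framing cannot start until foundation pour (finishes day 18); site survey (finishes day 12). The controlling bound is day 18, so framing finishes at 18 + 7 = day 25.
Excavation waits on site survey (finishes day 12), so it starts at day 12 and finishes at 12 + 3 = day 15.
For curing: excavation (finishes day 15, plus 1-day gap → day 16); site survey (finishes day 12); foundation pour (finishes day 18, plus 2-day gap → day 20). Taking the maximum gives a start of day 20, and it finishes at 20 + 4 = day 24.
All tasks are finished once the last one completes. Finish times: Site survey at 12, Excavation at 15, Foundation pour at 18, Curing at 24, Framing at 25, Painting at 32. The latest is day 32.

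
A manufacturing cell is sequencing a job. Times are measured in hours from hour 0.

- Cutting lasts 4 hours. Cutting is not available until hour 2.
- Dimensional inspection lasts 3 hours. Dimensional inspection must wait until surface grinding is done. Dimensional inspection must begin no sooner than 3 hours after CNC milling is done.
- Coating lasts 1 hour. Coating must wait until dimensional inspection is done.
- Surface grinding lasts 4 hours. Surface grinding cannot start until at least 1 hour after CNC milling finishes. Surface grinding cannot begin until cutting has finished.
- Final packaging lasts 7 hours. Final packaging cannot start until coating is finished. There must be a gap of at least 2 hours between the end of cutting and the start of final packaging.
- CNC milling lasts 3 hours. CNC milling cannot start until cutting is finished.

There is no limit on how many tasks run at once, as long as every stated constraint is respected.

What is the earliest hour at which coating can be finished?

After its own release at hour 2, cutting can start at hour 2 and finishes at hour 6.
After cutting (finishes hour 6), CNC milling can start at hour 6 and finishes at hour 9.
Surface grinding needs all of CNC milling (finishes hour 9, plus 1-hour gap → hour 10); cutting (finishes hour 6). That puts its earliest start at hour 10; it finishes at 10 + 4 = hour 14.
Dimensional inspection cannot start until surface grinding (finishes hour 14); CNC milling (finishes hour 9, plus 3-hour gap → hour 12). The controlling bound is hour 14, so dimensional inspection finishes at 14 + 3 = hour 17.
Coating cannot begin until dimensional inspection (finishes hour 17). It runs from hour 17 to 17 + 1 = hour 18.

18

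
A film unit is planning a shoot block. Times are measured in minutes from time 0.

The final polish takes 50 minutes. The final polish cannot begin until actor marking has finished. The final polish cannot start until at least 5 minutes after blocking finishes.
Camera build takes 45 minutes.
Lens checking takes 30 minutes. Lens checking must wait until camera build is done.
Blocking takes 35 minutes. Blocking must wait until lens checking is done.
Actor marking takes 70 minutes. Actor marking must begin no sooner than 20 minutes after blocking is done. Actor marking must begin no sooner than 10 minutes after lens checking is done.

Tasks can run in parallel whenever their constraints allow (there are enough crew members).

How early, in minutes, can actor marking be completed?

Camera build has no prerequisites, so it starts at minute 0 and finishes at minute 45.
Lens checking cannot begin until camera build (finishes minute 45). It runs from minute 45 to 45 + 30 = minute 75.
Blocking waits on lens checking (finishes minute 75), so it starts at minute 75 and finishes at 75 + 35 = minute 110.
Actor marking cannot start until blocking (finishes minute 110, plus 20-minute gap → minute 130); lens checking (finishes minute 75, plus 10-minute gap → minute 85). The controlling bound is minute 130, so actor marking finishes at 130 + 70 = minute 200.

200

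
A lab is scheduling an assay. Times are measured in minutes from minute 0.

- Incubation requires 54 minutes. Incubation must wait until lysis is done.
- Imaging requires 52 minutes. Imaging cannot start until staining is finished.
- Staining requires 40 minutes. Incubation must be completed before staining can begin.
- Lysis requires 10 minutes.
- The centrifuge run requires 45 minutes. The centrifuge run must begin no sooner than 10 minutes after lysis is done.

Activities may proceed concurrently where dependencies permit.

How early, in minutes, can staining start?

Lysis can start immediately at minute 0; it finishes at minute 10.
Incubation waits on lysis (finishes minute 10), so it starts at minute 10 and finishes at 10 + 54 = minute 64.
Staining waits on incubation (finishes minute 64), so the earliest it can start is minute 64.

64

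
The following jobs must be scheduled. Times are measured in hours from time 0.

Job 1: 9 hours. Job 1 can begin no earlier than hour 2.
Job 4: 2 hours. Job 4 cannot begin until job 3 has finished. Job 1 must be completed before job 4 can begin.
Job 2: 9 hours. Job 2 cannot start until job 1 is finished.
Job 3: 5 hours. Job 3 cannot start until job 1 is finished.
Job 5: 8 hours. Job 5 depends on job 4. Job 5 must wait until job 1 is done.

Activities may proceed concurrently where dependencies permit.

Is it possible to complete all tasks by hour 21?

Job 1 cannot begin until its own release at hour 2. It runs from hour 2 to 2 + 9 = hour 11.
Job 3 cannot begin until job 1 (finishes hour 11). It runs from hour 11 to 11 + 5 = hour 16.
Job 4 needs all of job 3 (finishes hour 16); job 1 (finishes hour 11). That puts its earliest start at hour 16; it finishes at 16 + 2 = hour 18.
Job 5 cannot start until job 4 (finishes hour 18); job 1 (finishes hour 11). The controlling bound is hour 18, so job 5 finishes at 18 + 8 = hour 26.
Job 2 cannot begin until job 1 (finishes hour 11). It runs from hour 11 to 11 + 9 = hour 20.
The earliest everything can be done is hour 26, which is after the deadline of 21, so it is not possible.

No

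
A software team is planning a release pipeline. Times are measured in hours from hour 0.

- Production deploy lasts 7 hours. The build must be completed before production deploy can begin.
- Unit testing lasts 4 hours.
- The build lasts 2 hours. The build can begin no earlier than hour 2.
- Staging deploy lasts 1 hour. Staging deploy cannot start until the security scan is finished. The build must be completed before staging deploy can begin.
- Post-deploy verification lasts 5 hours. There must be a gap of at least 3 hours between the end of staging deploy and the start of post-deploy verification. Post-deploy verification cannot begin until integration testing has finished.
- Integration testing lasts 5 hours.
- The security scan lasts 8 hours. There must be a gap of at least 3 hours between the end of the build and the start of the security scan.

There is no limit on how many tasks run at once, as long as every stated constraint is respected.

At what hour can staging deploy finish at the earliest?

16

The build waits on its own release at hour 2, so it starts at hour 2 and finishes at 2 + 2 = hour 4.
The security scan waits on the build (finishes hour 4, plus 3-hour gap → hour 7), so it starts at hour 7 and finishes at 7 + 8 = hour 15.
Staging deploy has to wait for the security scan (finishes hour 15); the build (finishes hour 4). The latest of these is hour 15, so staging deploy runs hour 15 to 15 + 1 = hour 16.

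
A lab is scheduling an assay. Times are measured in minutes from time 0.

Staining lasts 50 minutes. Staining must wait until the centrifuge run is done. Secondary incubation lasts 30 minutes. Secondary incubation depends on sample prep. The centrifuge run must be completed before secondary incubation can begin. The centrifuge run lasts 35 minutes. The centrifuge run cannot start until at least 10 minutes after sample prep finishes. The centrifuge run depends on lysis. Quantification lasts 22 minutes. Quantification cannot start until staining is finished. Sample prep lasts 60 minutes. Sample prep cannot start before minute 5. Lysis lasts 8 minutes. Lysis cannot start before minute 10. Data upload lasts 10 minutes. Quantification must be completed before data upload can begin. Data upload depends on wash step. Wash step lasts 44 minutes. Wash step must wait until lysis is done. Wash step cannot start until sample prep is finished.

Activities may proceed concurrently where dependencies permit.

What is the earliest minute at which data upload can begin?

After its own release at minute 10, lysis can start at minute 10 and finishes at minute 18.
Sample prep waits on its own release at minute 5, so it starts at minute 5 and finishes at 5 + 60 = minute 65.
Wash step has to wait for lysis (finishes minute 18); sample prep (finishes minute 65). The latest of these is minute 65, so wash step runs minute 65 to 65 + 44 = minute 109.
For the centrifuge run: sample prep (finishes minute 65, plus 10-minute gap → minute 75); lysis (finishes minute 18). Taking the maximum gives a start of minute 75, and it finishes at 75 + 35 = minute 110.
Staining waits on the centrifuge run (finishes minute 110), so it starts at minute 110 and finishes at 110 + 50 = minute 160.
Quantification waits on staining (finishes minute 160), so it starts at minute 160 and finishes at 160 + 22 = minute 182.
Data upload waits on quantification (finishes minute 182); wash step (finishes minute 109). The latest of these is minute 182, which is the earliest data upload can start.

182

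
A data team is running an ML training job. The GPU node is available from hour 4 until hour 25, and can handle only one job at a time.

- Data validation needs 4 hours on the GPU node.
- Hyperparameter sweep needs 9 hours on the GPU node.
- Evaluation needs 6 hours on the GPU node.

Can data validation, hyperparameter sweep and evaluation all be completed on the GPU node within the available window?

The GPU node window is 25 − 4 = 21 hours.
Running back to back, the jobs need 4 + 9 + 6 = 19 hours on the GPU node.
Since 19 ≤ 21, they fit within the window.

Yes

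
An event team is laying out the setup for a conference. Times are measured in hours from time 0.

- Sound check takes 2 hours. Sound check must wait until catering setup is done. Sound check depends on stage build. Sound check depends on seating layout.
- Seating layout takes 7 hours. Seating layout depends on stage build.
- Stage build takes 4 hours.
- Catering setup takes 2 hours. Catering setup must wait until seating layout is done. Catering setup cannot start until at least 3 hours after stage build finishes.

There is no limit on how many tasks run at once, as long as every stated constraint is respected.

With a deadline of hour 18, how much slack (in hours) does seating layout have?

Nothing blocks stage build, so it runs from hour 0 to hour 4.
Seating layout cannot begin until stage build (finishes hour 4). It runs from hour 4 to 4 + 7 = hour 11.

Working backward from the deadline:
Sound check must finish by hour 18; it takes 2 hours, so it must start by 18 − 2 = hour 16.
Since sound check (must start by hour 16) depends on it, catering setup must finish by hour 16. Backing off its 2-hour duration gives a latest start of hour 14.
Seating layout feeds catering setup (must start by hour 14); sound check (must start by hour 16). Taking the minimum, seating layout must finish by hour 14 and start by 14 − 7 = hour 7.
So seating layout can start as early as hour 4 and as late as hour 7, giving 7 − 4 = 3 hours of slack.

3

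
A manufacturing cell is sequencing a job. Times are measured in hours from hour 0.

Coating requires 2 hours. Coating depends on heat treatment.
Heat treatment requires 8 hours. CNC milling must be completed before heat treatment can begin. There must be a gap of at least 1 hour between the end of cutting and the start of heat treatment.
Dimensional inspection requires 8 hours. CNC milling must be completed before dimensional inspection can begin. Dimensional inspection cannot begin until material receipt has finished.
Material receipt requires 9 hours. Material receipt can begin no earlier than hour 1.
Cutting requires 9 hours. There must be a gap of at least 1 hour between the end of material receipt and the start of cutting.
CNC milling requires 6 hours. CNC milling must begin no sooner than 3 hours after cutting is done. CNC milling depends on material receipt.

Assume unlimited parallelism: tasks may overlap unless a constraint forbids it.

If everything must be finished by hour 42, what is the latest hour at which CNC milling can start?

Coating must finish by hour 42; it takes 2 hours, so it must start by 42 − 2 = hour 40.
Heat treatment must finish before coating (must start by hour 40). With an 8-hour duration, heat treatment must start by 40 − 8 = hour 32.
To finish by hour 42, dimensional inspection (duration 8) must start no later than hour 34.
CNC milling must finish in time for heat treatment (must start by hour 32); dimensional inspection (must start by hour 34). The tightest is hour 32, so CNC milling must start by 32 − 6 = hour 26.

26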